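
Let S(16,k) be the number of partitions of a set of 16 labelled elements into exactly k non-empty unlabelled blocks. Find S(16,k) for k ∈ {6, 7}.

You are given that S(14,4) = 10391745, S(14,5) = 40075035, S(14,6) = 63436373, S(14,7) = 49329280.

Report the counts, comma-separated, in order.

2734926558, 3281882604

@15  (15,5):40075035·5+10391745→210766920, (15,6):63436373·6+40075035→420693273, (15,7):49329280·7+63436373→408741333
@16  (16,6):420693273·6+210766920→2734926558, (16,7):408741333·7+420693273→3281882604
Read S(16,6) = 2734926558, S(16,7) = 3281882604.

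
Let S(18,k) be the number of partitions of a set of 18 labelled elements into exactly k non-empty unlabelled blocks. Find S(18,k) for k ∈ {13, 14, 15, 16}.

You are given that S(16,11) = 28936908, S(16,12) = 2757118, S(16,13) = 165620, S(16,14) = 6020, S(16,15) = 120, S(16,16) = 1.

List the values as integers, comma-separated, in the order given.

125854638, 8408778, 367200, 9996

r17: T_17,12=12×2757118+28936908=62022324; T_17,13=13×165620+2757118=4910178; T_17,14=14×6020+165620=249900; T_17,15=15×120+6020=7820; T_17,16=16×1+120=136
r18: T_18,13=13×4910178+62022324=125854638; T_18,14=14×249900+4910178=8408778; T_18,15=15×7820+249900=367200; T_18,16=16×136+7820=9996
Read S(18,13) = 125854638, S(18,14) = 8408778, S(18,15) = 367200, S(18,16) = 9996.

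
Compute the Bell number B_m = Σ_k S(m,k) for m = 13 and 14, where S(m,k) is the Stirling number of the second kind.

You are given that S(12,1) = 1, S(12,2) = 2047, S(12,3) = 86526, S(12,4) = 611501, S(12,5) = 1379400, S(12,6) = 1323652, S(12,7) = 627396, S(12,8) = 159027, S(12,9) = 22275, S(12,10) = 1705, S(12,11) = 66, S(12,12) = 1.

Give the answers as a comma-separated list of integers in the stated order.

row 13: T[13][1]=1·1+0=1  T[13][2]=2·2047+1=4095  T[13][3]=3·86526+2047=261625  T[13][4]=4·611501+86526=2532530  T[13][5]=5·1379400+611501=7508501  T[13][6]=6·1323652+1379400=9321312  T[13][7]=7·627396+1323652=5715424  T[13][8]=8·159027+627396=1899612  T[13][9]=9·22275+159027=359502  T[13][10]=10·1705+22275=39325  T[13][11]=11·66+1705=2431  T[13][12]=12·1+66=78  T[13][13]=13·0+1=1
row 14: T[14][1]=1·1+0=1  T[14][2]=2·4095+1=8191  T[14][3]=3·261625+4095=788970  T[14][4]=4·2532530+261625=10391745  T[14][5]=5·7508501+2532530=40075035  T[14][6]=6·9321312+7508501=63436373  T[14][7]=7·5715424+9321312=49329280  T[14][8]=8·1899612+5715424=20912320  T[14][9]=9·359502+1899612=5135130  T[14][10]=10·39325+359502=752752  T[14][11]=11·2431+39325=66066  T[14][12]=12·78+2431=3367  T[14][13]=13·1+78=91  T[14][14]=14·0+1=1
B_13 = ΣS(13,k) = 1+4095+261625+2532530+7508501+9321312+5715424+1899612+359502+39325+2431+78+1 = 27644437
B_14 = ΣS(14,k) = 1+8191+788970+10391745+40075035+63436373+49329280+20912320+5135130+752752+66066+3367+91+1 = 190899322

27644437, 190899322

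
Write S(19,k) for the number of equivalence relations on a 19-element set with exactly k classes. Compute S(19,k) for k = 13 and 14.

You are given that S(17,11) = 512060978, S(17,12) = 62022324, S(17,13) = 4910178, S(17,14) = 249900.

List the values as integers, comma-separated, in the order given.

2892439160, 243577530

@18  (18,12):62022324·12+512060978→1256328866, (18,13):4910178·13+62022324→125854638, (18,14):249900·14+4910178→8408778
@19  (19,13):125854638·13+1256328866→2892439160, (19,14):8408778·14+125854638→243577530
Read S(19,13) = 2892439160, S(19,14) = 243577530.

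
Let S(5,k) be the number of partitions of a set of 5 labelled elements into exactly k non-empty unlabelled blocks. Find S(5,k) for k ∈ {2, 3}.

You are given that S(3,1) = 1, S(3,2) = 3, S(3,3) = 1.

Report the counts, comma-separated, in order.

15, 25

[4] T[4,1]:1*1+0=1 · T[4,2]:2*3+1=7 · T[4,3]:3*1+3=6
[5] T[5,2]:2*7+1=15 · T[5,3]:3*6+7=25
Read S(5,2) = 15, S(5,3) = 25.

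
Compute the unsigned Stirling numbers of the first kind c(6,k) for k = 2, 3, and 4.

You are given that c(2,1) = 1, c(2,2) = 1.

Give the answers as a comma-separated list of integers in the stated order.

274, 225, 85

[3] T[3,1]:2*1+0=2 · T[3,2]:2*1+1=3 · T[3,3]:2*0+1=1
[4] T[4,1]:3*2+0=6 · T[4,2]:3*3+2=11 · T[4,3]:3*1+3=6 · T[4,4]:3*0+1=1
[5] T[5,1]:4*6+0=24 · T[5,2]:4*11+6=50 · T[5,3]:4*6+11=35 · T[5,4]:4*1+6=10
[6] T[6,2]:5*50+24=274 · T[6,3]:5*35+50=225 · T[6,4]:5*10+35=85
Read c(6,2) = 274, c(6,3) = 225, c(6,4) = 85.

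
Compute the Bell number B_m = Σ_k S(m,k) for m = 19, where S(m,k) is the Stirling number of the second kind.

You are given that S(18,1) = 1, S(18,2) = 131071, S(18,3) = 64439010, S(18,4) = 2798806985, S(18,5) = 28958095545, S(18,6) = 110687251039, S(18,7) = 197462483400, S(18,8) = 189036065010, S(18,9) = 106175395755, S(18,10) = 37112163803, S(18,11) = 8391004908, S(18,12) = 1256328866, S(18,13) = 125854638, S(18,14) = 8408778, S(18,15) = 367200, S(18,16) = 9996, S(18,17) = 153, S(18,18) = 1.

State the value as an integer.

@19  (19,1):1·1+0→1, (19,2):131071·2+1→262143, (19,3):64439010·3+131071→193448101, (19,4):2798806985·4+64439010→11259666950, (19,5):28958095545·5+2798806985→147589284710, (19,6):110687251039·6+28958095545→693081601779, (19,7):197462483400·7+110687251039→1492924634839, (19,8):189036065010·8+197462483400→1709751003480, (19,9):106175395755·9+189036065010→1144614626805, (19,10):37112163803·10+106175395755→477297033785, (19,11):8391004908·11+37112163803→129413217791, (19,12):1256328866·12+8391004908→23466951300, (19,13):125854638·13+1256328866→2892439160, (19,14):8408778·14+125854638→243577530, (19,15):367200·15+8408778→13916778, (19,16):9996·16+367200→527136, (19,17):153·17+9996→12597, (19,18):1·18+153→171, (19,19):0·19+1→1
B_19 = ΣS(19,k) = 1+262143+193448101+11259666950+147589284710+693081601779+1492924634839+1709751003480+1144614626805+477297033785+129413217791+23466951300+2892439160+243577530+13916778+527136+12597+171+1 = 5832742205057

5832742205057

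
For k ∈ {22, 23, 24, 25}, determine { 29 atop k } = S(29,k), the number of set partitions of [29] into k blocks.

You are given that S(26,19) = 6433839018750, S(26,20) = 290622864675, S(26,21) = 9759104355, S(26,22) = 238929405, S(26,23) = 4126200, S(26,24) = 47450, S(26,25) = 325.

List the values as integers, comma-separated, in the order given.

i=27: T(27,20)=6433839018750+20·290622864675=12246296312250 | T(27,21)=290622864675+21·9759104355=495564056130 | T(27,22)=9759104355+22·238929405=15015551265 | T(27,23)=238929405+23·4126200=333832005 | T(27,24)=4126200+24·47450=5265000 | T(27,25)=47450+25·325=55575
i=28: T(28,21)=12246296312250+21·495564056130=22653141490980 | T(28,22)=495564056130+22·15015551265=825906183960 | T(28,23)=15015551265+23·333832005=22693687380 | T(28,24)=333832005+24·5265000=460192005 | T(28,25)=5265000+25·55575=6654375
i=29: T(29,22)=22653141490980+22·825906183960=40823077538100 | T(29,23)=825906183960+23·22693687380=1347860993700 | T(29,24)=22693687380+24·460192005=33738295500 | T(29,25)=460192005+25·6654375=626551380
Read S(29,22) = 40823077538100, S(29,23) = 1347860993700, S(29,24) = 33738295500, S(29,25) = 626551380.

40823077538100, 1347860993700, 33738295500, 626551380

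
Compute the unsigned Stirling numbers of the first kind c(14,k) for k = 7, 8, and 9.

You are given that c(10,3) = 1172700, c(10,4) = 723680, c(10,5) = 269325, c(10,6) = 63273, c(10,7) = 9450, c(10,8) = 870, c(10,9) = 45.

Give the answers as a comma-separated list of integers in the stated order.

i=11: T(11,4)=1172700+10·723680=8409500 | T(11,5)=723680+10·269325=3416930 | T(11,6)=269325+10·63273=902055 | T(11,7)=63273+10·9450=157773 | T(11,8)=9450+10·870=18150 | T(11,9)=870+10·45=1320
i=12: T(12,5)=8409500+11·3416930=45995730 | T(12,6)=3416930+11·902055=13339535 | T(12,7)=902055+11·157773=2637558 | T(12,8)=157773+11·18150=357423 | T(12,9)=18150+11·1320=32670
i=13: T(13,6)=45995730+12·13339535=206070150 | T(13,7)=13339535+12·2637558=44990231 | T(13,8)=2637558+12·357423=6926634 | T(13,9)=357423+12·32670=749463
i=14: T(14,7)=206070150+13·44990231=790943153 | T(14,8)=44990231+13·6926634=135036473 | T(14,9)=6926634+13·749463=16669653
Read c(14,7) = 790943153, c(14,8) = 135036473, c(14,9) = 16669653.

790943153, 135036473, 16669653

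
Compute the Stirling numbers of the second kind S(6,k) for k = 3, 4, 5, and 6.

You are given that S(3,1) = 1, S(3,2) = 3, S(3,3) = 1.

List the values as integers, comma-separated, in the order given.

@4  (4,1):1·1+0→1, (4,2):3·2+1→7, (4,3):1·3+3→6, (4,4):0·4+1→1
@5  (5,2):7·2+1→15, (5,3):6·3+7→25, (5,4):1·4+6→10, (5,5):0·5+1→1
@6  (6,3):25·3+15→90, (6,4):10·4+25→65, (6,5):1·5+10→15, (6,6):0·6+1→1
Read S(6,3) = 90, S(6,4) = 65, S(6,5) = 15, S(6,6) = 1.

90, 65, 15, 1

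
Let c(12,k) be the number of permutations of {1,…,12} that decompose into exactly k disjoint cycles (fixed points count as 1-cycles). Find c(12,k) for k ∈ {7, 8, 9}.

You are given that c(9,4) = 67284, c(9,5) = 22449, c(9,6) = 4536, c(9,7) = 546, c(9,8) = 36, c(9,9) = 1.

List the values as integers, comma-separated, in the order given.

2637558, 357423, 32670

[10] T[10,5]:9*22449+67284=269325 · T[10,6]:9*4536+22449=63273 · T[10,7]:9*546+4536=9450 · T[10,8]:9*36+546=870 · T[10,9]:9*1+36=45
[11] T[11,6]:10*63273+269325=902055 · T[11,7]:10*9450+63273=157773 · T[11,8]:10*870+9450=18150 · T[11,9]:10*45+870=1320
[12] T[12,7]:11*157773+902055=2637558 · T[12,8]:11*18150+157773=357423 · T[12,9]:11*1320+18150=32670
Read c(12,7) = 2637558, c(12,8) = 357423, c(12,9) = 32670.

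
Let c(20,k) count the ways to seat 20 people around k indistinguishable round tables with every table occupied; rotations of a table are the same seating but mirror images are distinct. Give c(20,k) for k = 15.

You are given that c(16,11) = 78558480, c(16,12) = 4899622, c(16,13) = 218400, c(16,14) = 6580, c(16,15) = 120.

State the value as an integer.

973941900

@17  (17,12):4899622·16+78558480→156952432, (17,13):218400·16+4899622→8394022, (17,14):6580·16+218400→323680, (17,15):120·16+6580→8500
@18  (18,13):8394022·17+156952432→299650806, (18,14):323680·17+8394022→13896582, (18,15):8500·17+323680→468180
@19  (19,14):13896582·18+299650806→549789282, (19,15):468180·18+13896582→22323822
@20  (20,15):22323822·19+549789282→973941900
Read c(20,15) = 973941900.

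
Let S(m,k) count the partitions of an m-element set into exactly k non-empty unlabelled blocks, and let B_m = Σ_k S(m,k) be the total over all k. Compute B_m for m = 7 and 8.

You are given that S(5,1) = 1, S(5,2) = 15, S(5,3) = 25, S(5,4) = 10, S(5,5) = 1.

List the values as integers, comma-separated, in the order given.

877, 4140

i=6: T(6,1)=0+1·1=1 | T(6,2)=1+2·15=31 | T(6,3)=15+3·25=90 | T(6,4)=25+4·10=65 | T(6,5)=10+5·1=15 | T(6,6)=1+6·0=1
i=7: T(7,1)=0+1·1=1 | T(7,2)=1+2·31=63 | T(7,3)=31+3·90=301 | T(7,4)=90+4·65=350 | T(7,5)=65+5·15=140 | T(7,6)=15+6·1=21 | T(7,7)=1+7·0=1
i=8: T(8,1)=0+1·1=1 | T(8,2)=1+2·63=127 | T(8,3)=63+3·301=966 | T(8,4)=301+4·350=1701 | T(8,5)=350+5·140=1050 | T(8,6)=140+6·21=266 | T(8,7)=21+7·1=28 | T(8,8)=1+8·0=1
B_7 = ΣS(7,k) = 1+63+301+350+140+21+1 = 877
B_8 = ΣS(8,k) = 1+127+966+1701+1050+266+28+1 = 4140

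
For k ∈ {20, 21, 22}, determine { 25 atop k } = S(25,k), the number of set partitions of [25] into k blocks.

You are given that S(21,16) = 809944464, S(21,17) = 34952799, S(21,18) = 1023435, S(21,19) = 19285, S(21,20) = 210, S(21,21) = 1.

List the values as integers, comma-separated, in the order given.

@22  (22,17):34952799·17+809944464→1404142047, (22,18):1023435·18+34952799→53374629, (22,19):19285·19+1023435→1389850, (22,20):210·20+19285→23485, (22,21):1·21+210→231, (22,22):0·22+1→1
@23  (23,18):53374629·18+1404142047→2364885369, (23,19):1389850·19+53374629→79781779, (23,20):23485·20+1389850→1859550, (23,21):231·21+23485→28336, (23,22):1·22+231→253
@24  (24,19):79781779·19+2364885369→3880739170, (24,20):1859550·20+79781779→116972779, (24,21):28336·21+1859550→2454606, (24,22):253·22+28336→33902
@25  (25,20):116972779·20+3880739170→6220194750, (25,21):2454606·21+116972779→168519505, (25,22):33902·22+2454606→3200450
Read S(25,20) = 6220194750, S(25,21) = 168519505, S(25,22) = 3200450.

6220194750, 168519505, 3200450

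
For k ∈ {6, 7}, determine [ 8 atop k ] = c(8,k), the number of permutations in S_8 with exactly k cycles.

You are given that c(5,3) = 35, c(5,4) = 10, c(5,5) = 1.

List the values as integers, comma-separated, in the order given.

322, 28

i=6: T(6,4)=35+5·10=85 | T(6,5)=10+5·1=15 | T(6,6)=1+5·0=1
i=7: T(7,5)=85+6·15=175 | T(7,6)=15+6·1=21 | T(7,7)=1+6·0=1
i=8: T(8,6)=175+7·21=322 | T(8,7)=21+7·1=28
Read c(8,6) = 322, c(8,7) = 28.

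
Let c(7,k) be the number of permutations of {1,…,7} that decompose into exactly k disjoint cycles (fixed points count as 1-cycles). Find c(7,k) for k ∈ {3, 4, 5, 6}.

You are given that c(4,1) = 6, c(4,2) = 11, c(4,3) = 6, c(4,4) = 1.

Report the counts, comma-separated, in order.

@5  (5,1):6·4+0→24, (5,2):11·4+6→50, (5,3):6·4+11→35, (5,4):1·4+6→10, (5,5):0·4+1→1
@6  (6,2):50·5+24→274, (6,3):35·5+50→225, (6,4):10·5+35→85, (6,5):1·5+10→15, (6,6):0·5+1→1
@7  (7,3):225·6+274→1624, (7,4):85·6+225→735, (7,5):15·6+85→175, (7,6):1·6+15→21
Read c(7,3) = 1624, c(7,4) = 735, c(7,5) = 175, c(7,6) = 21.

1624, 735, 175, 21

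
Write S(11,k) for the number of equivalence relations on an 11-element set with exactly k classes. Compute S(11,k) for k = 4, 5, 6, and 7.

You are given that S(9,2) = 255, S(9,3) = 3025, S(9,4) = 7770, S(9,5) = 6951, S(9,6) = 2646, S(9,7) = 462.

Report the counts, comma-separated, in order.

145750, 246730, 179487, 63987

row 10: T[10][3]=3·3025+255=9330  T[10][4]=4·7770+3025=34105  T[10][5]=5·6951+7770=42525  T[10][6]=6·2646+6951=22827  T[10][7]=7·462+2646=5880
row 11: T[11][4]=4·34105+9330=145750  T[11][5]=5·42525+34105=246730  T[11][6]=6·22827+42525=179487  T[11][7]=7·5880+22827=63987
Read S(11,4) = 145750, S(11,5) = 246730, S(11,6) = 179487, S(11,7) = 63987.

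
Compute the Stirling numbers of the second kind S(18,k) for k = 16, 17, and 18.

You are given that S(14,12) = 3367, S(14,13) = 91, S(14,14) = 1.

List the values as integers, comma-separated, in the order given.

row 15: T[15][13]=13·91+3367=4550  T[15][14]=14·1+91=105  T[15][15]=15·0+1=1
row 16: T[16][14]=14·105+4550=6020  T[16][15]=15·1+105=120  T[16][16]=16·0+1=1
row 17: T[17][15]=15·120+6020=7820  T[17][16]=16·1+120=136  T[17][17]=17·0+1=1
row 18: T[18][16]=16·136+7820=9996  T[18][17]=17·1+136=153  T[18][18]=18·0+1=1
Read S(18,16) = 9996, S(18,17) = 153, S(18,18) = 1.

9996, 153, 1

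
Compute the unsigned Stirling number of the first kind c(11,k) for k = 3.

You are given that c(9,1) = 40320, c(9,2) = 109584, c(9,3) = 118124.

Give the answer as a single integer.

12753576

i=10: T(10,2)=40320+9·109584=1026576 | T(10,3)=109584+9·118124=1172700
i=11: T(11,3)=1026576+10·1172700=12753576
Read c(11,3) = 12753576.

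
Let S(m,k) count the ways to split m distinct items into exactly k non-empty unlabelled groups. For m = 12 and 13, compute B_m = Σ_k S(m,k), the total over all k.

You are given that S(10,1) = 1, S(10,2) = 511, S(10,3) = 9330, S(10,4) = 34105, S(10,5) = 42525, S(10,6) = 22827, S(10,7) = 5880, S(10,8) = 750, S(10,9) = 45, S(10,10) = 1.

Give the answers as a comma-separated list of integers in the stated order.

4213597, 27644437

@11  (11,1):1·1+0→1, (11,2):511·2+1→1023, (11,3):9330·3+511→28501, (11,4):34105·4+9330→145750, (11,5):42525·5+34105→246730, (11,6):22827·6+42525→179487, (11,7):5880·7+22827→63987, (11,8):750·8+5880→11880, (11,9):45·9+750→1155, (11,10):1·10+45→55, (11,11):0·11+1→1
@12  (12,1):1·1+0→1, (12,2):1023·2+1→2047, (12,3):28501·3+1023→86526, (12,4):145750·4+28501→611501, (12,5):246730·5+145750→1379400, (12,6):179487·6+246730→1323652, (12,7):63987·7+179487→627396, (12,8):11880·8+63987→159027, (12,9):1155·9+11880→22275, (12,10):55·10+1155→1705, (12,11):1·11+55→66, (12,12):0·12+1→1
@13  (13,1):1·1+0→1, (13,2):2047·2+1→4095, (13,3):86526·3+2047→261625, (13,4):611501·4+86526→2532530, (13,5):1379400·5+611501→7508501, (13,6):1323652·6+1379400→9321312, (13,7):627396·7+1323652→5715424, (13,8):159027·8+627396→1899612, (13,9):22275·9+159027→359502, (13,10):1705·10+22275→39325, (13,11):66·11+1705→2431, (13,12):1·12+66→78, (13,13):0·13+1→1
B_12 = ΣS(12,k) = 1+2047+86526+611501+1379400+1323652+627396+159027+22275+1705+66+1 = 4213597
B_13 = ΣS(13,k) = 1+4095+261625+2532530+7508501+9321312+5715424+1899612+359502+39325+2431+78+1 = 27644437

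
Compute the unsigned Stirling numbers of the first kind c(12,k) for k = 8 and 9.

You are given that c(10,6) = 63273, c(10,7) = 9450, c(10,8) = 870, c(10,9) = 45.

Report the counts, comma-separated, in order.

@11  (11,7):9450·10+63273→157773, (11,8):870·10+9450→18150, (11,9):45·10+870→1320
@12  (12,8):18150·11+157773→357423, (12,9):1320·11+18150→32670
Read c(12,8) = 357423, c(12,9) = 32670.

357423, 32670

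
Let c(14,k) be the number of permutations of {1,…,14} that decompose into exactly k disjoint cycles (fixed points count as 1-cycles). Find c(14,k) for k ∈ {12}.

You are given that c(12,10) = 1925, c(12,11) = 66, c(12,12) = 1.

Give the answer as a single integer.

r13: T_13,11=12×66+1925=2717; T_13,12=12×1+66=78
r14: T_14,12=13×78+2717=3731
Read c(14,12) = 3731.

3731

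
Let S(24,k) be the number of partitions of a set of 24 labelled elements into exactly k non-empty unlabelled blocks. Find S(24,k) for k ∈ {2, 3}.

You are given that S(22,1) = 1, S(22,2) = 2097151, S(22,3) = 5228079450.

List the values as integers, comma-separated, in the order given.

8388607, 47063200806

i=23: T(23,1)=0+1·1=1 | T(23,2)=1+2·2097151=4194303 | T(23,3)=2097151+3·5228079450=15686335501
i=24: T(24,2)=1+2·4194303=8388607 | T(24,3)=4194303+3·15686335501=47063200806
Read S(24,2) = 8388607, S(24,3) = 47063200806.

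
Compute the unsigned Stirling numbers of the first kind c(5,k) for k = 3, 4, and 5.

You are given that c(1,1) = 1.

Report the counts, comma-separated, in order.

i=2: T(2,1)=0+1·1=1 | T(2,2)=1+1·0=1
i=3: T(3,1)=0+2·1=2 | T(3,2)=1+2·1=3 | T(3,3)=1+2·0=1
i=4: T(4,2)=2+3·3=11 | T(4,3)=3+3·1=6 | T(4,4)=1+3·0=1
i=5: T(5,3)=11+4·6=35 | T(5,4)=6+4·1=10 | T(5,5)=1+4·0=1
Read c(5,3) = 35, c(5,4) = 10, c(5,5) = 1.

35, 10, 1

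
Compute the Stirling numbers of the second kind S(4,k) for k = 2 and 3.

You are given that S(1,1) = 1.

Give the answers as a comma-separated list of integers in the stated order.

[2] T[2,1]:1*1+0=1 · T[2,2]:2*0+1=1
[3] T[3,1]:1*1+0=1 · T[3,2]:2*1+1=3 · T[3,3]:3*0+1=1
[4] T[4,2]:2*3+1=7 · T[4,3]:3*1+3=6
Read S(4,2) = 7, S(4,3) = 6.

7, 6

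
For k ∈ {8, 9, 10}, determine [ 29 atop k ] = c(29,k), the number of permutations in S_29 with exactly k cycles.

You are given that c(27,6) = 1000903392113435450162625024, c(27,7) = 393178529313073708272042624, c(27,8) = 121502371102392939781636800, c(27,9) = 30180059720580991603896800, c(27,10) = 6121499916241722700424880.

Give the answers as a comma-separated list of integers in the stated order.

114481515057741551880042390144, 29891934088703915048808047424, 6409259592413089839517170080

row 28: T[28][7]=27·393178529313073708272042624+1000903392113435450162625024=11616723683566425573507775872  T[28][8]=27·121502371102392939781636800+393178529313073708272042624=3673742549077683082376236224  T[28][9]=27·30180059720580991603896800+121502371102392939781636800=936363983558079713086850400  T[28][10]=27·6121499916241722700424880+30180059720580991603896800=195460557459107504515368560
row 29: T[29][8]=28·3673742549077683082376236224+11616723683566425573507775872=114481515057741551880042390144  T[29][9]=28·936363983558079713086850400+3673742549077683082376236224=29891934088703915048808047424  T[29][10]=28·195460557459107504515368560+936363983558079713086850400=6409259592413089839517170080
Read c(29,8) = 114481515057741551880042390144, c(29,9) = 29891934088703915048808047424, c(29,10) = 6409259592413089839517170080.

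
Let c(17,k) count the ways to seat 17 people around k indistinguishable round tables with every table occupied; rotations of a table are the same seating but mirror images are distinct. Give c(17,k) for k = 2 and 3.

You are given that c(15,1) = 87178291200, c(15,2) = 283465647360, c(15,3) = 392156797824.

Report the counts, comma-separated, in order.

@16  (16,1):87178291200·15+0→1307674368000, (16,2):283465647360·15+87178291200→4339163001600, (16,3):392156797824·15+283465647360→6165817614720
@17  (17,2):4339163001600·16+1307674368000→70734282393600, (17,3):6165817614720·16+4339163001600→102992244837120
Read c(17,2) = 70734282393600, c(17,3) = 102992244837120.

70734282393600, 102992244837120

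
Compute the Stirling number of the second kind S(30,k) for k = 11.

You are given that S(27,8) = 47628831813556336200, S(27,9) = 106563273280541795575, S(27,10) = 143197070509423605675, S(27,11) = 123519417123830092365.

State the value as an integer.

215047101560666876619690

r28: T_28,9=9×106563273280541795575+47628831813556336200=1006698291338432496375; T_28,10=10×143197070509423605675+106563273280541795575=1538533978374777852325; T_28,11=11×123519417123830092365+143197070509423605675=1501910658871554621690
r29: T_29,10=10×1538533978374777852325+1006698291338432496375=16392038075086211019625; T_29,11=11×1501910658871554621690+1538533978374777852325=18059551225961878690915
r30: T_30,11=11×18059551225961878690915+16392038075086211019625=215047101560666876619690
Read S(30,11) = 215047101560666876619690.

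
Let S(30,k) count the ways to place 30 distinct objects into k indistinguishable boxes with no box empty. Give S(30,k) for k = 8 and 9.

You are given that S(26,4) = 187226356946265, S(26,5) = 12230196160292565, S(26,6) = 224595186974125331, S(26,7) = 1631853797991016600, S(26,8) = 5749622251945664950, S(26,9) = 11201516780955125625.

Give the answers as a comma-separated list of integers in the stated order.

26383018684048108297800, 88300984248924568770870

row 27: T[27][5]=5·12230196160292565+187226356946265=61338207158409090  T[27][6]=6·224595186974125331+12230196160292565=1359801318005044551  T[27][7]=7·1631853797991016600+224595186974125331=11647571772911241531  T[27][8]=8·5749622251945664950+1631853797991016600=47628831813556336200  T[27][9]=9·11201516780955125625+5749622251945664950=106563273280541795575
row 28: T[28][6]=6·1359801318005044551+61338207158409090=8220146115188676396  T[28][7]=7·11647571772911241531+1359801318005044551=82892803728383735268  T[28][8]=8·47628831813556336200+11647571772911241531=392678226281361931131  T[28][9]=9·106563273280541795575+47628831813556336200=1006698291338432496375
row 29: T[29][7]=7·82892803728383735268+8220146115188676396=588469772213874823272  T[29][8]=8·392678226281361931131+82892803728383735268=3224318613979279184316  T[29][9]=9·1006698291338432496375+392678226281361931131=9452962848327254398506
row 30: T[30][8]=8·3224318613979279184316+588469772213874823272=26383018684048108297800  T[30][9]=9·9452962848327254398506+3224318613979279184316=88300984248924568770870
Read S(30,8) = 26383018684048108297800, S(30,9) = 88300984248924568770870.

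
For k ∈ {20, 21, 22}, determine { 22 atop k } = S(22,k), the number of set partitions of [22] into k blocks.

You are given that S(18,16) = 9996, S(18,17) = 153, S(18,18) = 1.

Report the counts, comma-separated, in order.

23485, 231, 1

[19] T[19,17]:17*153+9996=12597 · T[19,18]:18*1+153=171 · T[19,19]:19*0+1=1
[20] T[20,18]:18*171+12597=15675 · T[20,19]:19*1+171=190 · T[20,20]:20*0+1=1
[21] T[21,19]:19*190+15675=19285 · T[21,20]:20*1+190=210 · T[21,21]:21*0+1=1
[22] T[22,20]:20*210+19285=23485 · T[22,21]:21*1+210=231 · T[22,22]:22*0+1=1
Read S(22,20) = 23485, S(22,21) = 231, S(22,22) = 1.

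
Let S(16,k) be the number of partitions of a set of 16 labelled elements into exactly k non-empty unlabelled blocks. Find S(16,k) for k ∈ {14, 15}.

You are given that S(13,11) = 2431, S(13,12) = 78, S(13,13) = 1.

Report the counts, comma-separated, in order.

i=14: T(14,12)=2431+12·78=3367 | T(14,13)=78+13·1=91 | T(14,14)=1+14·0=1
i=15: T(15,13)=3367+13·91=4550 | T(15,14)=91+14·1=105 | T(15,15)=1+15·0=1
i=16: T(16,14)=4550+14·105=6020 | T(16,15)=105+15·1=120
Read S(16,14) = 6020, S(16,15) = 120.

6020, 120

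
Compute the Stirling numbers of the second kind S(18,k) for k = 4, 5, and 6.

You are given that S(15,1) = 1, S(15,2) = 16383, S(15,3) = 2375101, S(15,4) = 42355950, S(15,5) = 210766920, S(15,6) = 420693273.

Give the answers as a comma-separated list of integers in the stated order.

[16] T[16,2]:2*16383+1=32767 · T[16,3]:3*2375101+16383=7141686 · T[16,4]:4*42355950+2375101=171798901 · T[16,5]:5*210766920+42355950=1096190550 · T[16,6]:6*420693273+210766920=2734926558
[17] T[17,3]:3*7141686+32767=21457825 · T[17,4]:4*171798901+7141686=694337290 · T[17,5]:5*1096190550+171798901=5652751651 · T[17,6]:6*2734926558+1096190550=17505749898
[18] T[18,4]:4*694337290+21457825=2798806985 · T[18,5]:5*5652751651+694337290=28958095545 · T[18,6]:6*17505749898+5652751651=110687251039
Read S(18,4) = 2798806985, S(18,5) = 28958095545, S(18,6) = 110687251039.

2798806985, 28958095545, 110687251039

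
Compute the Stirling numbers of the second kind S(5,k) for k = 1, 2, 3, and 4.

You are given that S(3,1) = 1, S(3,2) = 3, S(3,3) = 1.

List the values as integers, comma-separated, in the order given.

1, 15, 25, 10

i=4: T(4,1)=0+1·1=1 | T(4,2)=1+2·3=7 | T(4,3)=3+3·1=6 | T(4,4)=1+4·0=1
i=5: T(5,1)=0+1·1=1 | T(5,2)=1+2·7=15 | T(5,3)=7+3·6=25 | T(5,4)=6+4·1=10
Read S(5,1) = 1, S(5,2) = 15, S(5,3) = 25, S(5,4) = 10.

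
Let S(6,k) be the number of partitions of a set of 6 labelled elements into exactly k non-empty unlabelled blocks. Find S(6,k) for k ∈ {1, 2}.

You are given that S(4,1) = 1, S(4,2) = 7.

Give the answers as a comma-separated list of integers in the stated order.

1, 31

[5] T[5,1]:1*1+0=1 · T[5,2]:2*7+1=15
[6] T[6,1]:1*1+0=1 · T[6,2]:2*15+1=31
Read S(6,1) = 1, S(6,2) = 31.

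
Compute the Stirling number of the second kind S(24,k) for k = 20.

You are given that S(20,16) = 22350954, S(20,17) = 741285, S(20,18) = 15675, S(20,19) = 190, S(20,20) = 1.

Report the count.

r21: T_21,17=17×741285+22350954=34952799; T_21,18=18×15675+741285=1023435; T_21,19=19×190+15675=19285; T_21,20=20×1+190=210
r22: T_22,18=18×1023435+34952799=53374629; T_22,19=19×19285+1023435=1389850; T_22,20=20×210+19285=23485
r23: T_23,19=19×1389850+53374629=79781779; T_23,20=20×23485+1389850=1859550
r24: T_24,20=20×1859550+79781779=116972779
Read S(24,20) = 116972779.

116972779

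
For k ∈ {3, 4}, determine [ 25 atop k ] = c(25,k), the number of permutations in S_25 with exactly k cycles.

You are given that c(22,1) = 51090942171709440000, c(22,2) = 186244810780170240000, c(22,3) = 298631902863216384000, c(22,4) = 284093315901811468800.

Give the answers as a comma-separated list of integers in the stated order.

r23: T_23,1=22×51090942171709440000+0=1124000727777607680000; T_23,2=22×186244810780170240000+51090942171709440000=4148476779335454720000; T_23,3=22×298631902863216384000+186244810780170240000=6756146673770930688000; T_23,4=22×284093315901811468800+298631902863216384000=6548684852703068697600
r24: T_24,2=23×4148476779335454720000+1124000727777607680000=96538966652493066240000; T_24,3=23×6756146673770930688000+4148476779335454720000=159539850276066860544000; T_24,4=23×6548684852703068697600+6756146673770930688000=157375898285941510732800
r25: T_25,3=24×159539850276066860544000+96538966652493066240000=3925495373278097719296000; T_25,4=24×157375898285941510732800+159539850276066860544000=3936561409138663118131200
Read c(25,3) = 3925495373278097719296000, c(25,4) = 3936561409138663118131200.

3925495373278097719296000, 3936561409138663118131200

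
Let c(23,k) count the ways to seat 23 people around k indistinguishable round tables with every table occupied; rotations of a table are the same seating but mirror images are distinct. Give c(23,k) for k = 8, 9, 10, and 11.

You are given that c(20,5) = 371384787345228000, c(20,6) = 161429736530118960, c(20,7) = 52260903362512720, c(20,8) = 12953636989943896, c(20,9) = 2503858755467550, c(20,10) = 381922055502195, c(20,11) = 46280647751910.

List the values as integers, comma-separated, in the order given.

[21] T[21,6]:20*161429736530118960+371384787345228000=3599979517947607200 · T[21,7]:20*52260903362512720+161429736530118960=1206647803780373360 · T[21,8]:20*12953636989943896+52260903362512720=311333643161390640 · T[21,9]:20*2503858755467550+12953636989943896=63030812099294896 · T[21,10]:20*381922055502195+2503858755467550=10142299865511450 · T[21,11]:20*46280647751910+381922055502195=1307535010540395
[22] T[22,7]:21*1206647803780373360+3599979517947607200=28939583397335447760 · T[22,8]:21*311333643161390640+1206647803780373360=7744654310169576800 · T[22,9]:21*63030812099294896+311333643161390640=1634980697246583456 · T[22,10]:21*10142299865511450+63030812099294896=276019109275035346 · T[22,11]:21*1307535010540395+10142299865511450=37600535086859745
[23] T[23,8]:22*7744654310169576800+28939583397335447760=199321978221066137360 · T[23,9]:22*1634980697246583456+7744654310169576800=43714229649594412832 · T[23,10]:22*276019109275035346+1634980697246583456=7707401101297361068 · T[23,11]:22*37600535086859745+276019109275035346=1103230881185949736
Read c(23,8) = 199321978221066137360, c(23,9) = 43714229649594412832, c(23,10) = 7707401101297361068, c(23,11) = 1103230881185949736.

199321978221066137360, 43714229649594412832, 7707401101297361068, 1103230881185949736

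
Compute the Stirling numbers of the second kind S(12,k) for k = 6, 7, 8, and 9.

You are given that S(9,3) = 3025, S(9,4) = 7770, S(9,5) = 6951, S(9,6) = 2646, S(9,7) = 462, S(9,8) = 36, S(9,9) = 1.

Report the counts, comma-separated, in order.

i=10: T(10,4)=3025+4·7770=34105 | T(10,5)=7770+5·6951=42525 | T(10,6)=6951+6·2646=22827 | T(10,7)=2646+7·462=5880 | T(10,8)=462+8·36=750 | T(10,9)=36+9·1=45
i=11: T(11,5)=34105+5·42525=246730 | T(11,6)=42525+6·22827=179487 | T(11,7)=22827+7·5880=63987 | T(11,8)=5880+8·750=11880 | T(11,9)=750+9·45=1155
i=12: T(12,6)=246730+6·179487=1323652 | T(12,7)=179487+7·63987=627396 | T(12,8)=63987+8·11880=159027 | T(12,9)=11880+9·1155=22275
Read S(12,6) = 1323652, S(12,7) = 627396, S(12,8) = 159027, S(12,9) = 22275.

1323652, 627396, 159027, 22275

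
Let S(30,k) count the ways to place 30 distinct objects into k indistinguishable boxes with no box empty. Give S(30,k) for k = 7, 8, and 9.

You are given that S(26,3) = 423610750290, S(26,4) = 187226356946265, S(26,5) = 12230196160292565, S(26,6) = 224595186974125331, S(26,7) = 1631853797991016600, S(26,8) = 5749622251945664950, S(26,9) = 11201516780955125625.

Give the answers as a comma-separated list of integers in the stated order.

4168916722553086402080, 26383018684048108297800, 88300984248924568770870

row 27: T[27][4]=4·187226356946265+423610750290=749329038535350  T[27][5]=5·12230196160292565+187226356946265=61338207158409090  T[27][6]=6·224595186974125331+12230196160292565=1359801318005044551  T[27][7]=7·1631853797991016600+224595186974125331=11647571772911241531  T[27][8]=8·5749622251945664950+1631853797991016600=47628831813556336200  T[27][9]=9·11201516780955125625+5749622251945664950=106563273280541795575
row 28: T[28][5]=5·61338207158409090+749329038535350=307440364830580800  T[28][6]=6·1359801318005044551+61338207158409090=8220146115188676396  T[28][7]=7·11647571772911241531+1359801318005044551=82892803728383735268  T[28][8]=8·47628831813556336200+11647571772911241531=392678226281361931131  T[28][9]=9·106563273280541795575+47628831813556336200=1006698291338432496375
row 29: T[29][6]=6·8220146115188676396+307440364830580800=49628317055962639176  T[29][7]=7·82892803728383735268+8220146115188676396=588469772213874823272  T[29][8]=8·392678226281361931131+82892803728383735268=3224318613979279184316  T[29][9]=9·1006698291338432496375+392678226281361931131=9452962848327254398506
row 30: T[30][7]=7·588469772213874823272+49628317055962639176=4168916722553086402080  T[30][8]=8·3224318613979279184316+588469772213874823272=26383018684048108297800  T[30][9]=9·9452962848327254398506+3224318613979279184316=88300984248924568770870
Read S(30,7) = 4168916722553086402080, S(30,8) = 26383018684048108297800, S(30,9) = 88300984248924568770870.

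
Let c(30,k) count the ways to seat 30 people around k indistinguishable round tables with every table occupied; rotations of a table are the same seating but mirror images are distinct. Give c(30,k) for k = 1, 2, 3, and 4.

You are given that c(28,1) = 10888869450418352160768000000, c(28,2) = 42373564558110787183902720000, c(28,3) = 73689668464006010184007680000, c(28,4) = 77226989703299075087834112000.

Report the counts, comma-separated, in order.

@29  (29,1):10888869450418352160768000000·28+0→304888344611713860501504000000, (29,2):42373564558110787183902720000·28+10888869450418352160768000000→1197348677077520393310044160000, (29,3):73689668464006010184007680000·28+42373564558110787183902720000→2105684281550279072336117760000, (29,4):77226989703299075087834112000·28+73689668464006010184007680000→2236045380156380112643362816000
@30  (30,1):304888344611713860501504000000·29+0→8841761993739701954543616000000, (30,2):1197348677077520393310044160000·29+304888344611713860501504000000→35027999979859805266492784640000, (30,3):2105684281550279072336117760000·29+1197348677077520393310044160000→62262192842035613491057459200000, (30,4):2236045380156380112643362816000·29+2105684281550279072336117760000→66951000306085302338993639424000
Read c(30,1) = 8841761993739701954543616000000, c(30,2) = 35027999979859805266492784640000, c(30,3) = 62262192842035613491057459200000, c(30,4) = 66951000306085302338993639424000.

8841761993739701954543616000000, 35027999979859805266492784640000, 62262192842035613491057459200000, 66951000306085302338993639424000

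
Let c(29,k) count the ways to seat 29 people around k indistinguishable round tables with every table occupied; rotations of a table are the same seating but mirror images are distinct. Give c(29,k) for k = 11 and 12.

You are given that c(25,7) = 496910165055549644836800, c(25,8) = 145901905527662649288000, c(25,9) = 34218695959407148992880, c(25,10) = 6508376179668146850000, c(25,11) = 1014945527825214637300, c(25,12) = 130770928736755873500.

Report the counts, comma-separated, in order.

1142413073615783087483702480, 170857232541629621904997080

[26] T[26,8]:25*145901905527662649288000+496910165055549644836800=4144457803247115877036800 · T[26,9]:25*34218695959407148992880+145901905527662649288000=1001369304512841374110000 · T[26,10]:25*6508376179668146850000+34218695959407148992880=196928100451110820242880 · T[26,11]:25*1014945527825214637300+6508376179668146850000=31882014375298512782500 · T[26,12]:25*130770928736755873500+1014945527825214637300=4284218746244111474800
[27] T[27,9]:26*1001369304512841374110000+4144457803247115877036800=30180059720580991603896800 · T[27,10]:26*196928100451110820242880+1001369304512841374110000=6121499916241722700424880 · T[27,11]:26*31882014375298512782500+196928100451110820242880=1025860474208872152587880 · T[27,12]:26*4284218746244111474800+31882014375298512782500=143271701777645411127300
[28] T[28,10]:27*6121499916241722700424880+30180059720580991603896800=195460557459107504515368560 · T[28,11]:27*1025860474208872152587880+6121499916241722700424880=33819732719881270820297640 · T[28,12]:27*143271701777645411127300+1025860474208872152587880=4894196422205298253024980
[29] T[29,11]:28*33819732719881270820297640+195460557459107504515368560=1142413073615783087483702480 · T[29,12]:28*4894196422205298253024980+33819732719881270820297640=170857232541629621904997080
Read c(29,11) = 1142413073615783087483702480, c(29,12) = 170857232541629621904997080.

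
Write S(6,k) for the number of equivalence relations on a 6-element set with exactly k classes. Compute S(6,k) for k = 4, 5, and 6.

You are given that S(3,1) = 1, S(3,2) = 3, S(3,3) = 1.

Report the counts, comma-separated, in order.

65, 15, 1

r4: T_4,2=2×3+1=7; T_4,3=3×1+3=6; T_4,4=4×0+1=1
r5: T_5,3=3×6+7=25; T_5,4=4×1+6=10; T_5,5=5×0+1=1
r6: T_6,4=4×10+25=65; T_6,5=5×1+10=15; T_6,6=6×0+1=1
Read S(6,4) = 65, S(6,5) = 15, S(6,6) = 1.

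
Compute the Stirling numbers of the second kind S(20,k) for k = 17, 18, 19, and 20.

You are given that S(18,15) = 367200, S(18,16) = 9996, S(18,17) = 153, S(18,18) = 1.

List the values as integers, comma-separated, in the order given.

741285, 15675, 190, 1

r19: T_19,16=16×9996+367200=527136; T_19,17=17×153+9996=12597; T_19,18=18×1+153=171; T_19,19=19×0+1=1
r20: T_20,17=17×12597+527136=741285; T_20,18=18×171+12597=15675; T_20,19=19×1+171=190; T_20,20=20×0+1=1
Read S(20,17) = 741285, S(20,18) = 15675, S(20,19) = 190, S(20,20) = 1.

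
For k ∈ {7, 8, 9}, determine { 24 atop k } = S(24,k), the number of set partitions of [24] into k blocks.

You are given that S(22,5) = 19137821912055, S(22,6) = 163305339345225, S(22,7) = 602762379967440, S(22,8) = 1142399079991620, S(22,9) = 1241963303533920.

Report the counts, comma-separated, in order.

[23] T[23,6]:6*163305339345225+19137821912055=998969857983405 · T[23,7]:7*602762379967440+163305339345225=4382641999117305 · T[23,8]:8*1142399079991620+602762379967440=9741955019900400 · T[23,9]:9*1241963303533920+1142399079991620=12320068811796900
[24] T[24,7]:7*4382641999117305+998969857983405=31677463851804540 · T[24,8]:8*9741955019900400+4382641999117305=82318282158320505 · T[24,9]:9*12320068811796900+9741955019900400=120622574326072500
Read S(24,7) = 31677463851804540, S(24,8) = 82318282158320505, S(24,9) = 120622574326072500.

31677463851804540, 82318282158320505, 120622574326072500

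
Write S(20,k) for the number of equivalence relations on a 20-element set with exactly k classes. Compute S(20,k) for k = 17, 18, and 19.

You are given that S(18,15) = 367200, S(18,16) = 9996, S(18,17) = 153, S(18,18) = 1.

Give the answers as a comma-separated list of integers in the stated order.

row 19: T[19][16]=16·9996+367200=527136  T[19][17]=17·153+9996=12597  T[19][18]=18·1+153=171  T[19][19]=19·0+1=1
row 20: T[20][17]=17·12597+527136=741285  T[20][18]=18·171+12597=15675  T[20][19]=19·1+171=190
Read S(20,17) = 741285, S(20,18) = 15675, S(20,19) = 190.

741285, 15675, 190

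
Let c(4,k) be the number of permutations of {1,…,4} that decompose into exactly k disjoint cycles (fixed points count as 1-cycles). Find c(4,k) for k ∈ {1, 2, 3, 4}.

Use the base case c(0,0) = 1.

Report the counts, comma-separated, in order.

i=1: T(1,1)=1+0·0=1
i=2: T(2,1)=0+1·1=1 | T(2,2)=1+1·0=1
i=3: T(3,1)=0+2·1=2 | T(3,2)=1+2·1=3 | T(3,3)=1+2·0=1
i=4: T(4,1)=0+3·2=6 | T(4,2)=2+3·3=11 | T(4,3)=3+3·1=6 | T(4,4)=1+3·0=1
Read c(4,1) = 6, c(4,2) = 11, c(4,3) = 6, c(4,4) = 1.

6, 11, 6, 1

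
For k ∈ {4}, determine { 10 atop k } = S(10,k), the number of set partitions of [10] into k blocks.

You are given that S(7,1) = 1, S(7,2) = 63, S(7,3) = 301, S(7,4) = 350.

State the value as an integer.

r8: T_8,2=2×63+1=127; T_8,3=3×301+63=966; T_8,4=4×350+301=1701
r9: T_9,3=3×966+127=3025; T_9,4=4×1701+966=7770
r10: T_10,4=4×7770+3025=34105
Read S(10,4) = 34105.

34105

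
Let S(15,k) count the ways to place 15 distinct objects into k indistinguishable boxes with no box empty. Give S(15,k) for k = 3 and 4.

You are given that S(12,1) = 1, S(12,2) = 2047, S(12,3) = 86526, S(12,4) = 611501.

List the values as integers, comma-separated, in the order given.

i=13: T(13,1)=0+1·1=1 | T(13,2)=1+2·2047=4095 | T(13,3)=2047+3·86526=261625 | T(13,4)=86526+4·611501=2532530
i=14: T(14,2)=1+2·4095=8191 | T(14,3)=4095+3·261625=788970 | T(14,4)=261625+4·2532530=10391745
i=15: T(15,3)=8191+3·788970=2375101 | T(15,4)=788970+4·10391745=42355950
Read S(15,3) = 2375101, S(15,4) = 42355950.

2375101, 42355950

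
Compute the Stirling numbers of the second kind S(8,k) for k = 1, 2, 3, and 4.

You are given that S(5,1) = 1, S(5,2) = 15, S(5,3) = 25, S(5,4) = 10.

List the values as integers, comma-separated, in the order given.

1, 127, 966, 1701

r6: T_6,1=1×1+0=1; T_6,2=2×15+1=31; T_6,3=3×25+15=90; T_6,4=4×10+25=65
r7: T_7,1=1×1+0=1; T_7,2=2×31+1=63; T_7,3=3×90+31=301; T_7,4=4×65+90=350
r8: T_8,1=1×1+0=1; T_8,2=2×63+1=127; T_8,3=3×301+63=966; T_8,4=4×350+301=1701
Read S(8,1) = 1, S(8,2) = 127, S(8,3) = 966, S(8,4) = 1701.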